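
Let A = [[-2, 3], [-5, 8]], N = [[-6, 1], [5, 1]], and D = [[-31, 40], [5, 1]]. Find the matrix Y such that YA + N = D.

YA = D − N = [[-25, 39], [0, 0]].
Right-multiplying both sides by A⁻¹ gives Y = (D − N)A⁻¹.
det A = -1, so A⁻¹ = [[-8, 3], [-5, 2]].
Y = (D − N)A⁻¹ = [[5, 3], [0, 0]].

Y = [[5, 3], [0, 0]]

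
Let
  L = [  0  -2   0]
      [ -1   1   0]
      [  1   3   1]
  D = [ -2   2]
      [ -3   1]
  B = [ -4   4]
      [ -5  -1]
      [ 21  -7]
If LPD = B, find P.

Isolating P: multiply by L⁻¹ from the left and D⁻¹ from the right, so P = L⁻¹BD⁻¹.
L has determinant -2; L⁻¹ = [[-1/2, -1, 0], [-1/2, 0, 0], [2, 1, 1]].
det D = 4; the adjugate gives D⁻¹ = [[1/4, -1/2], [3/4, -1/2]].
L⁻¹B = [[7, -1], [2, -2], [8, 0]].
P = (L⁻¹B)D⁻¹ = [[1, -3], [-1, 0], [2, -4]].

P = [[1, -3], [-1, 0], [2, -4]]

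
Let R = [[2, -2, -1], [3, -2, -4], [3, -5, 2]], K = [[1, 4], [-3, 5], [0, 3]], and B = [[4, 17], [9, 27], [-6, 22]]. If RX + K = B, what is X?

X = [[0, 0], [0, -5], [-3, -3]]

RX = B − K = [[3, 13], [12, 22], [-6, 19]].
Since R multiplies X on the left, X = R⁻¹(B − K).
R has determinant -3; R⁻¹ = [[8, -3, -2], [6, -7/3, -5/3], [3, -4/3, -2/3]].
X = R⁻¹(B − K) = [[0, 0], [0, -5], [-3, -3]].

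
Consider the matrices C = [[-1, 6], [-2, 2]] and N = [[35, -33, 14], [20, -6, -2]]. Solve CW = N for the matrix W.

W = [[-5, -3, 4], [5, -6, 3]]

Left-multiplying both sides by C⁻¹ gives W = C⁻¹N.
det C = 10, so C⁻¹ = [[1/5, -3/5], [1/5, -1/10]].
W = C⁻¹N = [[1/5, -3/5], [1/5, -1/10]] · [[35, -33, 14], [20, -6, -2]] = [[-5, -3, 4], [5, -6, 3]].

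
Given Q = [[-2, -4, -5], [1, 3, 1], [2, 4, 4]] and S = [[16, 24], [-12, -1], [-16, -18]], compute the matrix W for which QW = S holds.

W = [[0, -1], [-4, 2], [0, -6]]

Since Q multiplies W on the left, W = Q⁻¹S.
det Q = 2; the adjugate gives Q⁻¹ = [[4, -2, 11/2], [-1, 1, -3/2], [-1, 0, -1]].
W = Q⁻¹S = [[4, -2, 11/2], [-1, 1, -3/2], [-1, 0, -1]] · [[16, 24], [-12, -1], [-16, -18]] = [[0, -1], [-4, 2], [0, -6]].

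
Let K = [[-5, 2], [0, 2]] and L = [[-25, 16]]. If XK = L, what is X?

K is on the right of X, so right-multiply by K⁻¹: X = LK⁻¹.
K has determinant -10; K⁻¹ = [[-1/5, 1/5], [0, 1/2]].
X = LK⁻¹ = [[-25, 16]] · [[-1/5, 1/5], [0, 1/2]] = [[5, 3]].

X = [[5, 3]]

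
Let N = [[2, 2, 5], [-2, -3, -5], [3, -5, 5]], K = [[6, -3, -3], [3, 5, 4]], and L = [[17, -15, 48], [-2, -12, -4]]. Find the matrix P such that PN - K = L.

P = [[5, 1, 5], [-1, 0, 1]]

PN = L + K = [[23, -18, 45], [1, -7, 0]].
Right-multiplying both sides by N⁻¹ gives P = (L + K)N⁻¹.
N has determinant 5; N⁻¹ = [[-8, -7, 1], [-1, -1, 0], [19/5, 16/5, -2/5]].
P = (L + K)N⁻¹ = [[5, 1, 5], [-1, 0, 1]].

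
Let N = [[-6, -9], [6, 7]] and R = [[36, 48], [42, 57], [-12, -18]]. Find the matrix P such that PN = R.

P = [[-3, 3], [-4, 3], [2, 0]]

Since N sits to the right of P, P = RN⁻¹.
N has determinant 12; N⁻¹ = [[7/12, 3/4], [-1/2, -1/2]].
P = RN⁻¹ = [[36, 48], [42, 57], [-12, -18]] · [[7/12, 3/4], [-1/2, -1/2]] = [[-3, 3], [-4, 3], [2, 0]].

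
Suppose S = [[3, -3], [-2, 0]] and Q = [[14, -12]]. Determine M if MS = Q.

S is on the right of M, so right-multiply by S⁻¹: M = QS⁻¹.
det S = -6; the adjugate gives S⁻¹ = [[0, -1/2], [-1/3, -1/2]].
M = QS⁻¹ = [[14, -12]] · [[0, -1/2], [-1/3, -1/2]] = [[4, -1]].

M = [[4, -1]]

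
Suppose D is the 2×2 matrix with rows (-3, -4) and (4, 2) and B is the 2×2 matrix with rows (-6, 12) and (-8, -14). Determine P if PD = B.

Right-multiplying both sides by D⁻¹ gives P = BD⁻¹.
det D = 10, so D⁻¹ = [[1/5, 2/5], [-2/5, -3/10]].
P = BD⁻¹ = [[-6, 12], [-8, -14]] · [[1/5, 2/5], [-2/5, -3/10]] = [[-6, -6], [4, 1]].

P = [[-6, -6], [4, 1]]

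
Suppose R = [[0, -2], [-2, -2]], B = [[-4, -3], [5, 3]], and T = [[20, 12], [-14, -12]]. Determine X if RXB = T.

Left-multiply by R⁻¹ and right-multiply by B⁻¹: X = R⁻¹TB⁻¹.
det R = -4, so R⁻¹ = [[1/2, -1/2], [-1/2, 0]].
det B = 3, so B⁻¹ = [[1, 1], [-5/3, -4/3]].
R⁻¹T = [[17, 12], [-10, -6]].
X = (R⁻¹T)B⁻¹ = [[-3, 1], [0, -2]].

X = [[-3, 1], [0, -2]]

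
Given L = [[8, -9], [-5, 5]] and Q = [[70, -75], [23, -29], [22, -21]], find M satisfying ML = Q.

Right-multiplying both sides by L⁻¹ gives M = QL⁻¹.
det L = -5; the adjugate gives L⁻¹ = [[-1, -9/5], [-1, -8/5]].
M = QL⁻¹ = [[70, -75], [23, -29], [22, -21]] · [[-1, -9/5], [-1, -8/5]] = [[5, -6], [6, 5], [-1, -6]].

M = [[5, -6], [6, 5], [-1, -6]]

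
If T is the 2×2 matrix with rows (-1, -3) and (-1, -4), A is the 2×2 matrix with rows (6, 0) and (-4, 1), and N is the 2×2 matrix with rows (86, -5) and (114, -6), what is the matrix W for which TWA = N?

W = [[1, 2], [-4, 1]]

Isolating W: multiply by T⁻¹ from the left and A⁻¹ from the right, so W = T⁻¹NA⁻¹.
det T = 1; the adjugate gives T⁻¹ = [[-4, 3], [1, -1]].
det A = 6, so A⁻¹ = [[1/6, 0], [2/3, 1]].
T⁻¹N = [[-2, 2], [-28, 1]].
W = (T⁻¹N)A⁻¹ = [[1, 2], [-4, 1]].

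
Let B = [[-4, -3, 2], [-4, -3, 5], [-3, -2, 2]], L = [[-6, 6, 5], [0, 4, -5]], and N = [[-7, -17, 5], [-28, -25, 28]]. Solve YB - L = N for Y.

YB = N + L = [[-13, -11, 10], [-28, -21, 23]].
B is on the right of Y, so right-multiply by B⁻¹: Y = (N + L)B⁻¹.
B has determinant 3; B⁻¹ = [[4/3, 2/3, -3], [-7/3, -2/3, 4], [-1/3, 1/3, 0]].
Y = (N + L)B⁻¹ = [[5, 2, -5], [4, 3, 0]].

Y = [[5, 2, -5], [4, 3, 0]]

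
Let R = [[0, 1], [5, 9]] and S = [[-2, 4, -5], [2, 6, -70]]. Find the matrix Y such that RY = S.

R is on the left of Y, so left-multiply by R⁻¹: Y = R⁻¹S.
R has determinant -5; R⁻¹ = [[-9/5, 1/5], [1, 0]].
Y = R⁻¹S = [[-9/5, 1/5], [1, 0]] · [[-2, 4, -5], [2, 6, -70]] = [[4, -6, -5], [-2, 4, -5]].

Y = [[4, -6, -5], [-2, 4, -5]]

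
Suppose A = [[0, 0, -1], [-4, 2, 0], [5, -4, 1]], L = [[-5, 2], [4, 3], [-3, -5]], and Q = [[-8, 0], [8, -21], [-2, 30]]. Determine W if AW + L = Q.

W = [[-2, 5], [-2, -2], [3, 2]]

AW = Q − L = [[-3, -2], [4, -24], [1, 35]].
A is on the left of W, so left-multiply by A⁻¹: W = A⁻¹(Q − L).
det A = -6; the adjugate gives A⁻¹ = [[-1/3, -2/3, -1/3], [-2/3, -5/6, -2/3], [-1, 0, 0]].
W = A⁻¹(Q − L) = [[-2, 5], [-2, -2], [3, 2]].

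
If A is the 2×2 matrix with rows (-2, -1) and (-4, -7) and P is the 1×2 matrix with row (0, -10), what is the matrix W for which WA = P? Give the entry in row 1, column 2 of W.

Since A sits to the right of W, W = PA⁻¹.
det A = 10, so A⁻¹ = [[-7/10, 1/10], [2/5, -1/5]].
W = PA⁻¹ = [[0, -10]] · [[-7/10, 1/10], [2/5, -1/5]] = [[-4, 2]].

2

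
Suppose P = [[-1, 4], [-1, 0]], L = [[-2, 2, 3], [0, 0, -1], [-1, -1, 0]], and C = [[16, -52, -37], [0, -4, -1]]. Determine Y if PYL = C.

Y = [[1, 2, -2], [-4, -3, 4]]

Isolating Y: multiply by P⁻¹ from the left and L⁻¹ from the right, so Y = P⁻¹CL⁻¹.
det P = 4, so P⁻¹ = [[0, -1], [1/4, -1/4]].
det L = 4; the adjugate gives L⁻¹ = [[-1/4, -3/4, -1/2], [1/4, 3/4, -1/2], [0, -1, 0]].
P⁻¹C = [[0, 4, 1], [4, -12, -9]].
Y = (P⁻¹C)L⁻¹ = [[1, 2, -2], [-4, -3, 4]].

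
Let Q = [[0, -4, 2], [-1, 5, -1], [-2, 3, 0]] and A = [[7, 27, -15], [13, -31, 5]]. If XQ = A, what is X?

Right-multiplying both sides by Q⁻¹ gives X = AQ⁻¹.
det Q = 6, so Q⁻¹ = [[1/2, 1, -1], [1/3, 2/3, -1/3], [7/6, 4/3, -2/3]].
X = AQ⁻¹ = [[7, 27, -15], [13, -31, 5]] · [[1/2, 1, -1], [1/3, 2/3, -1/3], [7/6, 4/3, -2/3]] = [[-5, 5, -6], [2, -1, -6]].

X = [[-5, 5, -6], [2, -1, -6]]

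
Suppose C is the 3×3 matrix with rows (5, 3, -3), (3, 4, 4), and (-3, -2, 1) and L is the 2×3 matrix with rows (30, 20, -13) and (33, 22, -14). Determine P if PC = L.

Right-multiplying both sides by C⁻¹ gives P = LC⁻¹.
C has determinant -3; C⁻¹ = [[-4, -1, -8], [5, 4/3, 29/3], [-2, -1/3, -11/3]].
P = LC⁻¹ = [[30, 20, -13], [33, 22, -14]] · [[-4, -1, -8], [5, 4/3, 29/3], [-2, -1/3, -11/3]] = [[6, 1, 1], [6, 1, 0]].

P = [[6, 1, 1], [6, 1, 0]]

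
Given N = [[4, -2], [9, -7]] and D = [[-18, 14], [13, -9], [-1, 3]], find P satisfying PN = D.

P = [[0, -2], [1, 1], [2, -1]]

Since N sits to the right of P, P = DN⁻¹.
det N = -10, so N⁻¹ = [[7/10, -1/5], [9/10, -2/5]].
P = DN⁻¹ = [[-18, 14], [13, -9], [-1, 3]] · [[7/10, -1/5], [9/10, -2/5]] = [[0, -2], [1, 1], [2, -1]].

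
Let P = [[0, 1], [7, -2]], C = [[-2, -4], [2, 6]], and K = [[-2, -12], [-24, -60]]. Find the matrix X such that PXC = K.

X = [[0, -2], [-3, -4]]

Left-multiply by P⁻¹ and right-multiply by C⁻¹: X = P⁻¹KC⁻¹.
det P = -7, so P⁻¹ = [[2/7, 1/7], [1, 0]].
C has determinant -4; C⁻¹ = [[-3/2, -1], [1/2, 1/2]].
P⁻¹K = [[-4, -12], [-2, -12]].
X = (P⁻¹K)C⁻¹ = [[0, -2], [-3, -4]].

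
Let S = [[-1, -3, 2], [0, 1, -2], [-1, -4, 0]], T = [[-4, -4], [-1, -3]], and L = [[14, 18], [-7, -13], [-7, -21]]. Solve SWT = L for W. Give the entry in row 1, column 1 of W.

Isolating W: multiply by S⁻¹ from the left and T⁻¹ from the right, so W = S⁻¹LT⁻¹.
det S = 4, so S⁻¹ = [[-2, -2, 1], [1/2, 1/2, -1/2], [1/4, -1/4, -1/4]].
det T = 8, so T⁻¹ = [[-3/8, 1/2], [1/8, -1/2]].
S⁻¹L = [[-21, -31], [7, 13], [7, 13]].
W = (S⁻¹L)T⁻¹ = [[4, 5], [-1, -3], [-1, -3]].

4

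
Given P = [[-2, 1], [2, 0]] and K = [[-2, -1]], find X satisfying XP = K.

Since P sits to the right of X, X = KP⁻¹.
P has determinant -2; P⁻¹ = [[0, 1/2], [1, 1]].
X = KP⁻¹ = [[-2, -1]] · [[0, 1/2], [1, 1]] = [[-1, -2]].

X = [[-1, -2]]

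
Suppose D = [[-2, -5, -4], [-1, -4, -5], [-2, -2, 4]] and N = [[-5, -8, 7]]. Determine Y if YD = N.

Right-multiplying both sides by D⁻¹ gives Y = ND⁻¹.
det D = 6; the adjugate gives D⁻¹ = [[-13/3, 14/3, 3/2], [7/3, -8/3, -1], [-1, 1, 1/2]].
Y = ND⁻¹ = [[-5, -8, 7]] · [[-13/3, 14/3, 3/2], [7/3, -8/3, -1], [-1, 1, 1/2]] = [[-4, 5, 4]].

Y = [[-4, 5, 4]]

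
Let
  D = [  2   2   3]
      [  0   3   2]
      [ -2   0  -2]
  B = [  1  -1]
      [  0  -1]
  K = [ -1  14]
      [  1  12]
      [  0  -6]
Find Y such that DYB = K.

Y = D⁻¹KB⁻¹ (apply D⁻¹ on the left and B⁻¹ on the right).
D has determinant -2; D⁻¹ = [[3, -2, 5/2], [2, -1, 2], [-3, 2, -3]].
B has determinant -1; B⁻¹ = [[1, -1], [0, -1]].
D⁻¹K = [[-5, 3], [-3, 4], [5, 0]].
Y = (D⁻¹K)B⁻¹ = [[-5, 2], [-3, -1], [5, -5]].

Y = [[-5, 2], [-3, -1], [5, -5]]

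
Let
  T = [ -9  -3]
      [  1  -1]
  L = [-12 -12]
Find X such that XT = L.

T is on the right of X, so right-multiply by T⁻¹: X = LT⁻¹.
det T = 12; the adjugate gives T⁻¹ = [[-1/12, 1/4], [-1/12, -3/4]].
X = LT⁻¹ = [[-12, -12]] · [[-1/12, 1/4], [-1/12, -3/4]] = [[2, 6]].

X = [[2, 6]]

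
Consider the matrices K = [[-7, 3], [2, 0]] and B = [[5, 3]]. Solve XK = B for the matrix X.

X = [[1, 6]]

Right-multiplying both sides by K⁻¹ gives X = BK⁻¹.
det K = -6; the adjugate gives K⁻¹ = [[0, 1/2], [1/3, 7/6]].
X = BK⁻¹ = [[5, 3]] · [[0, 1/2], [1/3, 7/6]] = [[1, 6]].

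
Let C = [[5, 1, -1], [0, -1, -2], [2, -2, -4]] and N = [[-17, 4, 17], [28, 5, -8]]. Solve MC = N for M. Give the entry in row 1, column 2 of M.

Since C sits to the right of M, M = NC⁻¹.
det C = -6; the adjugate gives C⁻¹ = [[0, -1, 1/2], [2/3, 3, -5/3], [-1/3, -2, 5/6]].
M = NC⁻¹ = [[-17, 4, 17], [28, 5, -8]] · [[0, -1, 1/2], [2/3, 3, -5/3], [-1/3, -2, 5/6]] = [[-3, -5, -1], [6, 3, -1]].

-5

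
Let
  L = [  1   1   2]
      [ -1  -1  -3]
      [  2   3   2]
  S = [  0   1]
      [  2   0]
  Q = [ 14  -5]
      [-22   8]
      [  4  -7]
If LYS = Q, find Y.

Y = [[4, 3], [-3, -4], [-3, 4]]

Left-multiply by L⁻¹ and right-multiply by S⁻¹: Y = L⁻¹QS⁻¹.
L has determinant 1; L⁻¹ = [[7, 4, -1], [-4, -2, 1], [-1, -1, 0]].
det S = -2, so S⁻¹ = [[0, 1/2], [1, 0]].
L⁻¹Q = [[6, 4], [-8, -3], [8, -3]].
Y = (L⁻¹Q)S⁻¹ = [[4, 3], [-3, -4], [-3, 4]].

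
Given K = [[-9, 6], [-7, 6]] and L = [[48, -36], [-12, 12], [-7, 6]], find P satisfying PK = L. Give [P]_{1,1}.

-3

K is on the right of P, so right-multiply by K⁻¹: P = LK⁻¹.
det K = -12; the adjugate gives K⁻¹ = [[-1/2, 1/2], [-7/12, 3/4]].
P = LK⁻¹ = [[48, -36], [-12, 12], [-7, 6]] · [[-1/2, 1/2], [-7/12, 3/4]] = [[-3, -3], [-1, 3], [0, 1]].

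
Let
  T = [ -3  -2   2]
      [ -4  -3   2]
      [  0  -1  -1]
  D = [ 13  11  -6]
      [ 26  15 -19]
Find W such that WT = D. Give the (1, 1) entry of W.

Since T sits to the right of W, W = DT⁻¹.
det T = 1, so T⁻¹ = [[5, -4, 2], [-4, 3, -2], [4, -3, 1]].
W = DT⁻¹ = [[13, 11, -6], [26, 15, -19]] · [[5, -4, 2], [-4, 3, -2], [4, -3, 1]] = [[-3, -1, -2], [-6, -2, 3]].

-3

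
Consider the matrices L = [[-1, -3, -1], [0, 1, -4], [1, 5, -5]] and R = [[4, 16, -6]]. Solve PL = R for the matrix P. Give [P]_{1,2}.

L is on the right of P, so right-multiply by L⁻¹: P = RL⁻¹.
det L = -2; the adjugate gives L⁻¹ = [[-15/2, 10, -13/2], [2, -3, 2], [1/2, -1, 1/2]].
P = RL⁻¹ = [[4, 16, -6]] · [[-15/2, 10, -13/2], [2, -3, 2], [1/2, -1, 1/2]] = [[-1, -2, 3]].

-2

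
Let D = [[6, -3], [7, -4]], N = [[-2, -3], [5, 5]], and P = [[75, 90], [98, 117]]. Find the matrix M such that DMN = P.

Left-multiply by D⁻¹ and right-multiply by N⁻¹: M = D⁻¹PN⁻¹.
D has determinant -3; D⁻¹ = [[4/3, -1], [7/3, -2]].
det N = 5; the adjugate gives N⁻¹ = [[1, 3/5], [-1, -2/5]].
D⁻¹P = [[2, 3], [-21, -24]].
M = (D⁻¹P)N⁻¹ = [[-1, 0], [3, -3]].

M = [[-1, 0], [3, -3]]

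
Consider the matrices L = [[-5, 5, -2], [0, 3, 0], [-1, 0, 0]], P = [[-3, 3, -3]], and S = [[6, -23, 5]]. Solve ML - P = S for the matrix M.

ML = S + P = [[3, -20, 2]].
Since L sits to the right of M, M = (S + P)L⁻¹.
det L = -6, so L⁻¹ = [[0, 0, -1], [0, 1/3, 0], [-1/2, 5/6, 5/2]].
M = (S + P)L⁻¹ = [[-1, -5, 2]].

M = [[-1, -5, 2]]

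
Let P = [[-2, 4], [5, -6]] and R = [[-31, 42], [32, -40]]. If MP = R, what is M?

Since P sits to the right of M, M = RP⁻¹.
P has determinant -8; P⁻¹ = [[3/4, 1/2], [5/8, 1/4]].
M = RP⁻¹ = [[-31, 42], [32, -40]] · [[3/4, 1/2], [5/8, 1/4]] = [[3, -5], [-1, 6]].

M = [[3, -5], [-1, 6]]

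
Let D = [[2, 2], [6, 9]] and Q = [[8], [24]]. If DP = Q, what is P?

P = [[4], [0]]

Since D multiplies P on the left, P = D⁻¹Q.
det D = 6; the adjugate gives D⁻¹ = [[3/2, -1/3], [-1, 1/3]].
P = D⁻¹Q = [[3/2, -1/3], [-1, 1/3]] · [[8], [24]] = [[4], [0]].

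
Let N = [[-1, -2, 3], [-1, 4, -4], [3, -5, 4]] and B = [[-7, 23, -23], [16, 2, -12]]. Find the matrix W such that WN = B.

W = [[-5, -3, -5], [-4, 6, 6]]

N is on the right of W, so right-multiply by N⁻¹: W = BN⁻¹.
det N = -1, so N⁻¹ = [[4, 7, 4], [8, 13, 7], [7, 11, 6]].
W = BN⁻¹ = [[-7, 23, -23], [16, 2, -12]] · [[4, 7, 4], [8, 13, 7], [7, 11, 6]] = [[-5, -3, -5], [-4, 6, 6]].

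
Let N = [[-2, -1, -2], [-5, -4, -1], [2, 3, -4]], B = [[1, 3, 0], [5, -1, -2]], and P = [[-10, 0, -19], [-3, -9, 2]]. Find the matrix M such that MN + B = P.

M = [[5, 1, 2], [2, 0, -2]]

MN = P − B = [[-11, -3, -19], [-8, -8, 4]].
Right-multiplying both sides by N⁻¹ gives M = (P − B)N⁻¹.
N has determinant -2; N⁻¹ = [[-19/2, 5, 7/2], [11, -6, -4], [7/2, -2, -3/2]].
M = (P − B)N⁻¹ = [[5, 1, 2], [2, 0, -2]].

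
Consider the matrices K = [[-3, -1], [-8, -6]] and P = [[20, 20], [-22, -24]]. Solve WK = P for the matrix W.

W = [[4, -4], [-6, 5]]

K is on the right of W, so right-multiply by K⁻¹: W = PK⁻¹.
det K = 10, so K⁻¹ = [[-3/5, 1/10], [4/5, -3/10]].
W = PK⁻¹ = [[20, 20], [-22, -24]] · [[-3/5, 1/10], [4/5, -3/10]] = [[4, -4], [-6, 5]].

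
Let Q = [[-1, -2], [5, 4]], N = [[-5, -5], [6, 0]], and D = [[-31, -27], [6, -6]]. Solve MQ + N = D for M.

MQ = D − N = [[-26, -22], [0, -6]].
Q is on the right of M, so right-multiply by Q⁻¹: M = (D − N)Q⁻¹.
Q has determinant 6; Q⁻¹ = [[2/3, 1/3], [-5/6, -1/6]].
M = (D − N)Q⁻¹ = [[1, -5], [5, 1]].

M = [[1, -5], [5, 1]]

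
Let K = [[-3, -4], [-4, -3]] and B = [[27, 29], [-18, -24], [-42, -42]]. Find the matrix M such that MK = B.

M = [[-5, -3], [6, 0], [6, 6]]

K is on the right of M, so right-multiply by K⁻¹: M = BK⁻¹.
K has determinant -7; K⁻¹ = [[3/7, -4/7], [-4/7, 3/7]].
M = BK⁻¹ = [[27, 29], [-18, -24], [-42, -42]] · [[3/7, -4/7], [-4/7, 3/7]] = [[-5, -3], [6, 0], [6, 6]].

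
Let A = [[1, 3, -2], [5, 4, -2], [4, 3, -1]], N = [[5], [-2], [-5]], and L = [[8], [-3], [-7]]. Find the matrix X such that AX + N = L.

AX = L − N = [[3], [-1], [-2]].
A is on the left of X, so left-multiply by A⁻¹: X = A⁻¹(L − N).
A has determinant -5; A⁻¹ = [[-2/5, 3/5, -2/5], [3/5, -7/5, 8/5], [1/5, -9/5, 11/5]].
X = A⁻¹(L − N) = [[-1], [0], [-2]].

X = [[-1], [0], [-2]]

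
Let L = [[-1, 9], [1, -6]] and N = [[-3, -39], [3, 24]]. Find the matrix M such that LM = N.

L is on the left of M, so left-multiply by L⁻¹: M = L⁻¹N.
det L = -3; the adjugate gives L⁻¹ = [[2, 3], [1/3, 1/3]].
M = L⁻¹N = [[2, 3], [1/3, 1/3]] · [[-3, -39], [3, 24]] = [[3, -6], [0, -5]].

M = [[3, -6], [0, -5]]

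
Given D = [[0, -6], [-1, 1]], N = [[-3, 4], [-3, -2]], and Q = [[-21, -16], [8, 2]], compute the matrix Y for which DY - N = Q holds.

Y = [[-1, 2], [4, 2]]

DY = Q + N = [[-24, -12], [5, 0]].
D is on the left of Y, so left-multiply by D⁻¹: Y = D⁻¹(Q + N).
D has determinant -6; D⁻¹ = [[-1/6, -1], [-1/6, 0]].
Y = D⁻¹(Q + N) = [[-1, 2], [4, 2]].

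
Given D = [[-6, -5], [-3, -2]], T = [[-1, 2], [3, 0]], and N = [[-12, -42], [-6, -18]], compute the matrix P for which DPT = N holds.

Left-multiply by D⁻¹ and right-multiply by T⁻¹: P = D⁻¹NT⁻¹.
det D = -3; the adjugate gives D⁻¹ = [[2/3, -5/3], [-1, 2]].
T has determinant -6; T⁻¹ = [[0, 1/3], [1/2, 1/6]].
D⁻¹N = [[2, 2], [0, 6]].
P = (D⁻¹N)T⁻¹ = [[1, 1], [3, 1]].

P = [[1, 1], [3, 1]]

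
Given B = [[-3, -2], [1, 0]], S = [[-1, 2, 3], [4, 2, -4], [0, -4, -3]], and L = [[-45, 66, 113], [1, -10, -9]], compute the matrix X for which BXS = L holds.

X = [[-1, 0, 2], [-5, 4, 4]]

X = B⁻¹LS⁻¹ (apply B⁻¹ on the left and S⁻¹ on the right).
B has determinant 2; B⁻¹ = [[0, 1], [-1/2, -3/2]].
det S = -2, so S⁻¹ = [[11, 3, 7], [-6, -3/2, -4], [8, 2, 5]].
B⁻¹L = [[1, -10, -9], [21, -18, -43]].
X = (B⁻¹L)S⁻¹ = [[-1, 0, 2], [-5, 4, 4]].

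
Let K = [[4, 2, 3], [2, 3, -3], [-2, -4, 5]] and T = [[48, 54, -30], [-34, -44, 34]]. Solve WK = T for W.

W = [[6, 6, -6], [-3, -6, 5]]

Since K sits to the right of W, W = TK⁻¹.
det K = -2, so K⁻¹ = [[-3/2, 11, 15/2], [2, -13, -9], [1, -6, -4]].
W = TK⁻¹ = [[48, 54, -30], [-34, -44, 34]] · [[-3/2, 11, 15/2], [2, -13, -9], [1, -6, -4]] = [[6, 6, -6], [-3, -6, 5]].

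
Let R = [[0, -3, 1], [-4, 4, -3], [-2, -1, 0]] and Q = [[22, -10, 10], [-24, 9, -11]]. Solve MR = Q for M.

R is on the right of M, so right-multiply by R⁻¹: M = QR⁻¹.
det R = -6, so R⁻¹ = [[1/2, 1/6, -5/6], [-1, -1/3, 2/3], [-2, -1, 2]].
M = QR⁻¹ = [[22, -10, 10], [-24, 9, -11]] · [[1/2, 1/6, -5/6], [-1, -1/3, 2/3], [-2, -1, 2]] = [[1, -3, -5], [1, 4, 4]].

M = [[1, -3, -5], [1, 4, 4]]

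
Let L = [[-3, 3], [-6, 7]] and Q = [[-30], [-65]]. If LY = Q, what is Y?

Since L multiplies Y on the left, Y = L⁻¹Q.
det L = -3; the adjugate gives L⁻¹ = [[-7/3, 1], [-2, 1]].
Y = L⁻¹Q = [[-7/3, 1], [-2, 1]] · [[-30], [-65]] = [[5], [-5]].

Y = [[5], [-5]]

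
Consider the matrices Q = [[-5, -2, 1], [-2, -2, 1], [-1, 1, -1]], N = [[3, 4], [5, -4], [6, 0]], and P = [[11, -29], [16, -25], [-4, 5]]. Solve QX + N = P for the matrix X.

X = [[1, 4], [-4, 4], [5, -5]]

QX = P − N = [[8, -33], [11, -21], [-10, 5]].
Since Q multiplies X on the left, X = Q⁻¹(P − N).
det Q = -3; the adjugate gives Q⁻¹ = [[-1/3, 1/3, 0], [1, -2, -1], [4/3, -7/3, -2]].
X = Q⁻¹(P − N) = [[1, 4], [-4, 4], [5, -5]].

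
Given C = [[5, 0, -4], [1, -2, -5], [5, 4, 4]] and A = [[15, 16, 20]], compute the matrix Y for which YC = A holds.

C is on the right of Y, so right-multiply by C⁻¹: Y = AC⁻¹.
det C = 4, so C⁻¹ = [[3, -4, -2], [-29/4, 10, 21/4], [7/2, -5, -5/2]].
Y = AC⁻¹ = [[15, 16, 20]] · [[3, -4, -2], [-29/4, 10, 21/4], [7/2, -5, -5/2]] = [[-1, 0, 4]].

Y = [[-1, 0, 4]]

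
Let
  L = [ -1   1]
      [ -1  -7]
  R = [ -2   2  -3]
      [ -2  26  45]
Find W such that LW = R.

W = [[2, -5, -3], [0, -3, -6]]

Left-multiplying both sides by L⁻¹ gives W = L⁻¹R.
det L = 8, so L⁻¹ = [[-7/8, -1/8], [1/8, -1/8]].
W = L⁻¹R = [[-7/8, -1/8], [1/8, -1/8]] · [[-2, 2, -3], [-2, 26, 45]] = [[2, -5, -3], [0, -3, -6]].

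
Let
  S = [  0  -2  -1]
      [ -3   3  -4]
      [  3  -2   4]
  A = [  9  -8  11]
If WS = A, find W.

S is on the right of W, so right-multiply by S⁻¹: W = AS⁻¹.
det S = 3, so S⁻¹ = [[4/3, 10/3, 11/3], [0, 1, 1], [-1, -2, -2]].
W = AS⁻¹ = [[9, -8, 11]] · [[4/3, 10/3, 11/3], [0, 1, 1], [-1, -2, -2]] = [[1, 0, 3]].

W = [[1, 0, 3]]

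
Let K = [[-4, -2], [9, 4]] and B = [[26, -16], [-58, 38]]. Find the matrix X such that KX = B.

X = [[-6, 6], [-1, -4]]

Left-multiplying both sides by K⁻¹ gives X = K⁻¹B.
det K = 2; the adjugate gives K⁻¹ = [[2, 1], [-9/2, -2]].
X = K⁻¹B = [[2, 1], [-9/2, -2]] · [[26, -16], [-58, 38]] = [[-6, 6], [-1, -4]].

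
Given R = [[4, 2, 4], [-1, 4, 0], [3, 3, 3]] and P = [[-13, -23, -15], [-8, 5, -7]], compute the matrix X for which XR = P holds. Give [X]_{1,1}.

0

R is on the right of X, so right-multiply by R⁻¹: X = PR⁻¹.
det R = -6; the adjugate gives R⁻¹ = [[-2, -1, 8/3], [-1/2, 0, 2/3], [5/2, 1, -3]].
X = PR⁻¹ = [[-13, -23, -15], [-8, 5, -7]] · [[-2, -1, 8/3], [-1/2, 0, 2/3], [5/2, 1, -3]] = [[0, -2, -5], [-4, 1, 3]].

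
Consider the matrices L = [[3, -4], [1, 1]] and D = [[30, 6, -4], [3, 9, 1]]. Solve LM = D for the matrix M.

L is on the left of M, so left-multiply by L⁻¹: M = L⁻¹D.
det L = 7, so L⁻¹ = [[1/7, 4/7], [-1/7, 3/7]].
M = L⁻¹D = [[1/7, 4/7], [-1/7, 3/7]] · [[30, 6, -4], [3, 9, 1]] = [[6, 6, 0], [-3, 3, 1]].

M = [[6, 6, 0], [-3, 3, 1]]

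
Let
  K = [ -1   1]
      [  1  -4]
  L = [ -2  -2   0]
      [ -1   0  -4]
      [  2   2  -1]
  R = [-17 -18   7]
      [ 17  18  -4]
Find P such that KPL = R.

P = [[-5, 1, 4], [1, 0, 1]]

Isolating P: multiply by K⁻¹ from the left and L⁻¹ from the right, so P = K⁻¹RL⁻¹.
K has determinant 3; K⁻¹ = [[-4/3, -1/3], [-1/3, -1/3]].
det L = 2, so L⁻¹ = [[4, -1, 4], [-9/2, 1, -4], [-1, 0, -1]].
K⁻¹R = [[17, 18, -8], [0, 0, -1]].
P = (K⁻¹R)L⁻¹ = [[-5, 1, 4], [1, 0, 1]].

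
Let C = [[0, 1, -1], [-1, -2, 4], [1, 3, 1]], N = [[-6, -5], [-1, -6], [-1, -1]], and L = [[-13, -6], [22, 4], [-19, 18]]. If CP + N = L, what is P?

P = [[-5, 2], [-5, 4], [2, 5]]

CP = L − N = [[-7, -1], [23, 10], [-18, 19]].
Left-multiplying both sides by C⁻¹ gives P = C⁻¹(L − N).
det C = 6; the adjugate gives C⁻¹ = [[-7/3, -2/3, 1/3], [5/6, 1/6, 1/6], [-1/6, 1/6, 1/6]].
P = C⁻¹(L − N) = [[-5, 2], [-5, 4], [2, 5]].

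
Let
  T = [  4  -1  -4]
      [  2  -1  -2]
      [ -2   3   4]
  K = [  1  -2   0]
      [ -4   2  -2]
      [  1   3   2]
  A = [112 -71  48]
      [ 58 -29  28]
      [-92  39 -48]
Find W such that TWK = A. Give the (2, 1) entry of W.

3

Isolating W: multiply by T⁻¹ from the left and K⁻¹ from the right, so W = T⁻¹AK⁻¹.
T has determinant -4; T⁻¹ = [[-1/2, 2, 1/2], [1, -2, 0], [-1, 5/2, 1/2]].
K has determinant -2; K⁻¹ = [[-5, -2, -2], [-3, -1, -1], [7, 5/2, 3]].
T⁻¹A = [[14, -3, 8], [-4, -13, -8], [-13, 18, -2]].
W = (T⁻¹A)K⁻¹ = [[-5, -5, -1], [3, 1, -3], [-3, 3, 2]].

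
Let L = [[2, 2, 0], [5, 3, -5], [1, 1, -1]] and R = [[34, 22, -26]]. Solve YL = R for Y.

Since L sits to the right of Y, Y = RL⁻¹.
L has determinant 4; L⁻¹ = [[1/2, 1/2, -5/2], [0, -1/2, 5/2], [1/2, 0, -1]].
Y = RL⁻¹ = [[34, 22, -26]] · [[1/2, 1/2, -5/2], [0, -1/2, 5/2], [1/2, 0, -1]] = [[4, 6, -4]].

Y = [[4, 6, -4]]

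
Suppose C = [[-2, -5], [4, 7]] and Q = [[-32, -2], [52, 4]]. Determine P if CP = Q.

P = [[6, 1], [4, 0]]

Since C multiplies P on the left, P = C⁻¹Q.
det C = 6, so C⁻¹ = [[7/6, 5/6], [-2/3, -1/3]].
P = C⁻¹Q = [[7/6, 5/6], [-2/3, -1/3]] · [[-32, -2], [52, 4]] = [[6, 1], [4, 0]].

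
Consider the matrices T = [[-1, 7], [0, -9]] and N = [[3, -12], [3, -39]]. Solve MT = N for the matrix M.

Right-multiplying both sides by T⁻¹ gives M = NT⁻¹.
det T = 9, so T⁻¹ = [[-1, -7/9], [0, -1/9]].
M = NT⁻¹ = [[3, -12], [3, -39]] · [[-1, -7/9], [0, -1/9]] = [[-3, -1], [-3, 2]].

M = [[-3, -1], [-3, 2]]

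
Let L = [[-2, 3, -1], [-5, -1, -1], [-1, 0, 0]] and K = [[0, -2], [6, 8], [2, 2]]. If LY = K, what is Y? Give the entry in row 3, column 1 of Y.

4

Since L multiplies Y on the left, Y = L⁻¹K.
det L = 4; the adjugate gives L⁻¹ = [[0, 0, -1], [1/4, -1/4, 3/4], [-1/4, -3/4, 17/4]].
Y = L⁻¹K = [[0, 0, -1], [1/4, -1/4, 3/4], [-1/4, -3/4, 17/4]] · [[0, -2], [6, 8], [2, 2]] = [[-2, -2], [0, -1], [4, 3]].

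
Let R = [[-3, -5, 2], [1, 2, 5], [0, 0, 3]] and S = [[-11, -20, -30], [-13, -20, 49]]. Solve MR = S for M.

Since R sits to the right of M, M = SR⁻¹.
det R = -3, so R⁻¹ = [[-2, -5, 29/3], [1, 3, -17/3], [0, 0, 1/3]].
M = SR⁻¹ = [[-11, -20, -30], [-13, -20, 49]] · [[-2, -5, 29/3], [1, 3, -17/3], [0, 0, 1/3]] = [[2, -5, -3], [6, 5, 4]].

M = [[2, -5, -3], [6, 5, 4]]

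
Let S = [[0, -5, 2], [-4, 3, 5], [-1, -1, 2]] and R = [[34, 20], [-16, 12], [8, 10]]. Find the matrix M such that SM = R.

Since S multiplies M on the left, M = S⁻¹R.
det S = -1; the adjugate gives S⁻¹ = [[-11, -8, 31], [-3, -2, 8], [-7, -5, 20]].
M = S⁻¹R = [[-11, -8, 31], [-3, -2, 8], [-7, -5, 20]] · [[34, 20], [-16, 12], [8, 10]] = [[2, -6], [-6, -4], [2, 0]].

M = [[2, -6], [-6, -4], [2, 0]]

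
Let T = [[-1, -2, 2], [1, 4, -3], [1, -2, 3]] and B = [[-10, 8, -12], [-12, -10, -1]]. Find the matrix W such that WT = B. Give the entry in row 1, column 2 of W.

2

T is on the right of W, so right-multiply by T⁻¹: W = BT⁻¹.
T has determinant -6; T⁻¹ = [[-1, -1/3, 1/3], [1, 5/6, 1/6], [1, 2/3, 1/3]].
W = BT⁻¹ = [[-10, 8, -12], [-12, -10, -1]] · [[-1, -1/3, 1/3], [1, 5/6, 1/6], [1, 2/3, 1/3]] = [[6, 2, -6], [1, -5, -6]].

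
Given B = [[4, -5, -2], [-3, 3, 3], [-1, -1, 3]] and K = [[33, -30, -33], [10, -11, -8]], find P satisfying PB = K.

P = [[3, -6, -3], [1, -2, 0]]

Right-multiplying both sides by B⁻¹ gives P = KB⁻¹.
det B = 6, so B⁻¹ = [[2, 17/6, -3/2], [1, 5/3, -1], [1, 3/2, -1/2]].
P = KB⁻¹ = [[33, -30, -33], [10, -11, -8]] · [[2, 17/6, -3/2], [1, 5/3, -1], [1, 3/2, -1/2]] = [[3, -6, -3], [1, -2, 0]].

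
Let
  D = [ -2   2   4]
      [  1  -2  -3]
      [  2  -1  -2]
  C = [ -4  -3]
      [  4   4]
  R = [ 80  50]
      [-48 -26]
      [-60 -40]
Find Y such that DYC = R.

Left-multiply by D⁻¹ and right-multiply by C⁻¹: Y = D⁻¹RC⁻¹.
det D = 2, so D⁻¹ = [[1/2, 0, 1], [-2, -2, -1], [3/2, 1, 1]].
C has determinant -4; C⁻¹ = [[-1, -3/4], [1, 1]].
D⁻¹R = [[-20, -15], [-4, -8], [12, 9]].
Y = (D⁻¹R)C⁻¹ = [[5, 0], [-4, -5], [-3, 0]].

Y = [[5, 0], [-4, -5], [-3, 0]]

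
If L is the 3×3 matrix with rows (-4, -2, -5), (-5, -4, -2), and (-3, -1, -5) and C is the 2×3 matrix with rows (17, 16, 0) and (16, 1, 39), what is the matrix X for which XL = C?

X = [[2, -5, 0], [-4, 3, -5]]

Right-multiplying both sides by L⁻¹ gives X = CL⁻¹.
det L = 1, so L⁻¹ = [[18, -5, -16], [-19, 5, 17], [-7, 2, 6]].
X = CL⁻¹ = [[17, 16, 0], [16, 1, 39]] · [[18, -5, -16], [-19, 5, 17], [-7, 2, 6]] = [[2, -5, 0], [-4, 3, -5]].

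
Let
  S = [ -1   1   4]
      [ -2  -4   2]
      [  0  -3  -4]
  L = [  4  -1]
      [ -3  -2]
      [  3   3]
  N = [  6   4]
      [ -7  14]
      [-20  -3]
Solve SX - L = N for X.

SX = N + L = [[10, 3], [-10, 12], [-17, 0]].
S is on the left of X, so left-multiply by S⁻¹: X = S⁻¹(N + L).
det S = -6; the adjugate gives S⁻¹ = [[-11/3, 4/3, -3], [4/3, -2/3, 1], [-1, 1/2, -1]].
X = S⁻¹(N + L) = [[1, 5], [3, -4], [2, 3]].

X = [[1, 5], [3, -4], [2, 3]]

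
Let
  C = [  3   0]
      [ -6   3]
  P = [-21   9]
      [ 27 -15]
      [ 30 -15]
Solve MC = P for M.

M = [[-1, 3], [-1, -5], [0, -5]]

Since C sits to the right of M, M = PC⁻¹.
det C = 9; the adjugate gives C⁻¹ = [[1/3, 0], [2/3, 1/3]].
M = PC⁻¹ = [[-21, 9], [27, -15], [30, -15]] · [[1/3, 0], [2/3, 1/3]] = [[-1, 3], [-1, -5], [0, -5]].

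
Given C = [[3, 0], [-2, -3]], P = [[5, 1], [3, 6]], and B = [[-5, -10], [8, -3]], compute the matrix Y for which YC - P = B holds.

YC = B + P = [[0, -9], [11, 3]].
C is on the right of Y, so right-multiply by C⁻¹: Y = (B + P)C⁻¹.
det C = -9; the adjugate gives C⁻¹ = [[1/3, 0], [-2/9, -1/3]].
Y = (B + P)C⁻¹ = [[2, 3], [3, -1]].

Y = [[2, 3], [3, -1]]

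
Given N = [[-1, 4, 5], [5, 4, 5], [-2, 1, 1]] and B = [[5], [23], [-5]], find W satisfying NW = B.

Left-multiplying both sides by N⁻¹ gives W = N⁻¹B.
det N = 6, so N⁻¹ = [[-1/6, 1/6, 0], [-5/2, 3/2, 5], [13/6, -7/6, -4]].
W = N⁻¹B = [[-1/6, 1/6, 0], [-5/2, 3/2, 5], [13/6, -7/6, -4]] · [[5], [23], [-5]] = [[3], [-3], [4]].

W = [[3], [-3], [4]]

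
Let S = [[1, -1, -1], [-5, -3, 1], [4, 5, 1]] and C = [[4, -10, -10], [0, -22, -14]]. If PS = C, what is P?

Since S sits to the right of P, P = CS⁻¹.
det S = -4; the adjugate gives S⁻¹ = [[2, 1, 1], [-9/4, -5/4, -1], [13/4, 9/4, 2]].
P = CS⁻¹ = [[4, -10, -10], [0, -22, -14]] · [[2, 1, 1], [-9/4, -5/4, -1], [13/4, 9/4, 2]] = [[-2, -6, -6], [4, -4, -6]].

P = [[-2, -6, -6], [4, -4, -6]]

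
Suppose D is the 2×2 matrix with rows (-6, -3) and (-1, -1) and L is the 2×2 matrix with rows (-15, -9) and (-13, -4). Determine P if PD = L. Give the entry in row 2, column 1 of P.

3

Right-multiplying both sides by D⁻¹ gives P = LD⁻¹.
D has determinant 3; D⁻¹ = [[-1/3, 1], [1/3, -2]].
P = LD⁻¹ = [[-15, -9], [-13, -4]] · [[-1/3, 1], [1/3, -2]] = [[2, 3], [3, -5]].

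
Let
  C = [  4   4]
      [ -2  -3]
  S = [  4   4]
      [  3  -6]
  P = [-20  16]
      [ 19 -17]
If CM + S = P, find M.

M = [[-2, -2], [-4, 5]]

CM = P − S = [[-24, 12], [16, -11]].
Since C multiplies M on the left, M = C⁻¹(P − S).
C has determinant -4; C⁻¹ = [[3/4, 1], [-1/2, -1]].
M = C⁻¹(P − S) = [[-2, -2], [-4, 5]].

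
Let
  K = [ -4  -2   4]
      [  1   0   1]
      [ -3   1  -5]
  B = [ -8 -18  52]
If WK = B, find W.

Right-multiplying both sides by K⁻¹ gives W = BK⁻¹.
det K = 4; the adjugate gives K⁻¹ = [[-1/4, -3/2, -1/2], [1/2, 8, 2], [1/4, 5/2, 1/2]].
W = BK⁻¹ = [[-8, -18, 52]] · [[-1/4, -3/2, -1/2], [1/2, 8, 2], [1/4, 5/2, 1/2]] = [[6, -2, -6]].

W = [[6, -2, -6]]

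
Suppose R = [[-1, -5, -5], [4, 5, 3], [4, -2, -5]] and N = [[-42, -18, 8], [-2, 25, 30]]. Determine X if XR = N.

Right-multiplying both sides by R⁻¹ gives X = NR⁻¹.
R has determinant -1; R⁻¹ = [[19, 15, -10], [-32, -25, 17], [28, 22, -15]].
X = NR⁻¹ = [[-42, -18, 8], [-2, 25, 30]] · [[19, 15, -10], [-32, -25, 17], [28, 22, -15]] = [[2, -4, -6], [2, 5, -5]].

X = [[2, -4, -6], [2, 5, -5]]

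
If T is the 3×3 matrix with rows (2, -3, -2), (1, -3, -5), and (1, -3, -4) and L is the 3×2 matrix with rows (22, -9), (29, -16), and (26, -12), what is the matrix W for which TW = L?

Left-multiplying both sides by T⁻¹ gives W = T⁻¹L.
T has determinant -3; T⁻¹ = [[1, 2, -3], [1/3, 2, -8/3], [0, -1, 1]].
W = T⁻¹L = [[1, 2, -3], [1/3, 2, -8/3], [0, -1, 1]] · [[22, -9], [29, -16], [26, -12]] = [[2, -5], [-4, -3], [-3, 4]].

W = [[2, -5], [-4, -3], [-3, 4]]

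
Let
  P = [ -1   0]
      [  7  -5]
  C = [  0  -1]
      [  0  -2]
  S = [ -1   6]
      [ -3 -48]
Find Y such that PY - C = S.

Y = [[1, -5], [2, 3]]

PY = S + C = [[-1, 5], [-3, -50]].
P is on the left of Y, so left-multiply by P⁻¹: Y = P⁻¹(S + C).
det P = 5, so P⁻¹ = [[-1, 0], [-7/5, -1/5]].
Y = P⁻¹(S + C) = [[1, -5], [2, 3]].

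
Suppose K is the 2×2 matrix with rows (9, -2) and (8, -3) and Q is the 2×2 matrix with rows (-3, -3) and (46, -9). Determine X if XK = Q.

X = [[-3, 3], [6, -1]]

Since K sits to the right of X, X = QK⁻¹.
K has determinant -11; K⁻¹ = [[3/11, -2/11], [8/11, -9/11]].
X = QK⁻¹ = [[-3, -3], [46, -9]] · [[3/11, -2/11], [8/11, -9/11]] = [[-3, 3], [6, -1]].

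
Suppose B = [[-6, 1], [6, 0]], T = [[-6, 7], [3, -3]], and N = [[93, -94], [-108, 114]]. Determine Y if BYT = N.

Isolating Y: multiply by B⁻¹ from the left and T⁻¹ from the right, so Y = B⁻¹NT⁻¹.
det B = -6, so B⁻¹ = [[0, 1/6], [1, 1]].
det T = -3; the adjugate gives T⁻¹ = [[1, 7/3], [1, 2]].
B⁻¹N = [[-18, 19], [-15, 20]].
Y = (B⁻¹N)T⁻¹ = [[1, -4], [5, 5]].

Y = [[1, -4], [5, 5]]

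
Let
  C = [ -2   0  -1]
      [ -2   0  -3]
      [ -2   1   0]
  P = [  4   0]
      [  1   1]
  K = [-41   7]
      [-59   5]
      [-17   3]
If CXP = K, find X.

X = [[5, -4], [5, -5], [2, 1]]

X = C⁻¹KP⁻¹ (apply C⁻¹ on the left and P⁻¹ on the right).
det C = -4; the adjugate gives C⁻¹ = [[-3/4, 1/4, 0], [-3/2, 1/2, 1], [1/2, -1/2, 0]].
det P = 4; the adjugate gives P⁻¹ = [[1/4, 0], [-1/4, 1]].
C⁻¹K = [[16, -4], [15, -5], [9, 1]].
X = (C⁻¹K)P⁻¹ = [[5, -4], [5, -5], [2, 1]].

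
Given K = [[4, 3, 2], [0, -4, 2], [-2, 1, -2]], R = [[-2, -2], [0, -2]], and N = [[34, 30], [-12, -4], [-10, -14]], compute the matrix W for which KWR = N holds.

W = [[-4, -2], [-1, 2], [1, 2]]

Left-multiply by K⁻¹ and right-multiply by R⁻¹: W = K⁻¹NR⁻¹.
K has determinant -4; K⁻¹ = [[-3/2, -2, -7/2], [1, 1, 2], [2, 5/2, 4]].
det R = 4; the adjugate gives R⁻¹ = [[-1/2, 1/2], [0, -1/2]].
K⁻¹N = [[8, 12], [2, -2], [-2, -6]].
W = (K⁻¹N)R⁻¹ = [[-4, -2], [-1, 2], [1, 2]].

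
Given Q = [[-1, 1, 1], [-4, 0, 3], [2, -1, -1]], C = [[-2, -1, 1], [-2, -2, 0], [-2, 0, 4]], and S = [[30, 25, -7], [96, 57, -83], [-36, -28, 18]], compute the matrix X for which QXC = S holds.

X = [[-5, 4, 4], [-3, -2, 5], [-5, -5, -2]]

Left-multiply by Q⁻¹ and right-multiply by C⁻¹: X = Q⁻¹SC⁻¹.
det Q = 3, so Q⁻¹ = [[1, 0, 1], [2/3, -1/3, -1/3], [4/3, 1/3, 4/3]].
C has determinant 4; C⁻¹ = [[-2, 1, 1/2], [2, -3/2, -1/2], [-1, 1/2, 1/2]].
Q⁻¹S = [[-6, -3, 11], [0, 7, 17], [24, 15, -13]].
X = (Q⁻¹S)C⁻¹ = [[-5, 4, 4], [-3, -2, 5], [-5, -5, -2]].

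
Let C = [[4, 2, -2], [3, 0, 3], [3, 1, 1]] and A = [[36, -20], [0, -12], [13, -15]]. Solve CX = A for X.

Left-multiplying both sides by C⁻¹ gives X = C⁻¹A.
det C = -6, so C⁻¹ = [[1/2, 2/3, -1], [-1, -5/3, 3], [-1/2, -1/3, 1]].
X = C⁻¹A = [[1/2, 2/3, -1], [-1, -5/3, 3], [-1/2, -1/3, 1]] · [[36, -20], [0, -12], [13, -15]] = [[5, -3], [3, -5], [-5, -1]].

X = [[5, -3], [3, -5], [-5, -1]]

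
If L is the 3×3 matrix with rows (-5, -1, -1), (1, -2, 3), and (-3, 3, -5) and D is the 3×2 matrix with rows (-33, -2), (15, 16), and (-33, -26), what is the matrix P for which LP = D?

P = [[6, 0], [0, -2], [3, 4]]

L is on the left of P, so left-multiply by L⁻¹: P = L⁻¹D.
L has determinant 2; L⁻¹ = [[1/2, -4, -5/2], [-2, 11, 7], [-3/2, 9, 11/2]].
P = L⁻¹D = [[1/2, -4, -5/2], [-2, 11, 7], [-3/2, 9, 11/2]] · [[-33, -2], [15, 16], [-33, -26]] = [[6, 0], [0, -2], [3, 4]].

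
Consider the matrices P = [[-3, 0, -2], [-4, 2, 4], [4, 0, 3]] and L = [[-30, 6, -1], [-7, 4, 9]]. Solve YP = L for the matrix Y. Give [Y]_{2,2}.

2

Since P sits to the right of Y, Y = LP⁻¹.
P has determinant -2; P⁻¹ = [[-3, 0, -2], [-14, 1/2, -10], [4, 0, 3]].
Y = LP⁻¹ = [[-30, 6, -1], [-7, 4, 9]] · [[-3, 0, -2], [-14, 1/2, -10], [4, 0, 3]] = [[2, 3, -3], [1, 2, 1]].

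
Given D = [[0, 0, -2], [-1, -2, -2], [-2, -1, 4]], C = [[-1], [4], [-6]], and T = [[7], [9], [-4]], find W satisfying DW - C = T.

W = [[1], [-4], [-3]]

DW = T + C = [[6], [13], [-10]].
D is on the left of W, so left-multiply by D⁻¹: W = D⁻¹(T + C).
det D = 6; the adjugate gives D⁻¹ = [[-5/3, 1/3, -2/3], [4/3, -2/3, 1/3], [-1/2, 0, 0]].
W = D⁻¹(T + C) = [[1], [-4], [-3]].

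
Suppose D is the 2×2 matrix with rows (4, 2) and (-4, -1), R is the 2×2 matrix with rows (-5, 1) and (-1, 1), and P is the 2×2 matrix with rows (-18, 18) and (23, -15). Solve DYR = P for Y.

Isolating Y: multiply by D⁻¹ from the left and R⁻¹ from the right, so Y = D⁻¹PR⁻¹.
det D = 4, so D⁻¹ = [[-1/4, -1/2], [1, 1]].
det R = -4; the adjugate gives R⁻¹ = [[-1/4, 1/4], [-1/4, 5/4]].
D⁻¹P = [[-7, 3], [5, 3]].
Y = (D⁻¹P)R⁻¹ = [[1, 2], [-2, 5]].

Y = [[1, 2], [-2, 5]]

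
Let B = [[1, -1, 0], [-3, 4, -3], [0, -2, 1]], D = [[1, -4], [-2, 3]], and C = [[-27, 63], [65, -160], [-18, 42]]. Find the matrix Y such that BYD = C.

Y = B⁻¹CD⁻¹ (apply B⁻¹ on the left and D⁻¹ on the right).
det B = -5, so B⁻¹ = [[2/5, -1/5, -3/5], [-3/5, -1/5, -3/5], [-6/5, -2/5, -1/5]].
det D = -5, so D⁻¹ = [[-3/5, -4/5], [-2/5, -1/5]].
B⁻¹C = [[-13, 32], [14, -31], [10, -20]].
Y = (B⁻¹C)D⁻¹ = [[-5, 4], [4, -5], [2, -4]].

Y = [[-5, 4], [4, -5], [2, -4]]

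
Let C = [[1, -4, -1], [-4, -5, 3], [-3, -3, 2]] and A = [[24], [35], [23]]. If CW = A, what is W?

W = [[-5], [-6], [-5]]

C is on the left of W, so left-multiply by C⁻¹: W = C⁻¹A.
det C = 6, so C⁻¹ = [[-1/6, 11/6, -17/6], [-1/6, -1/6, 1/6], [-1/2, 5/2, -7/2]].
W = C⁻¹A = [[-1/6, 11/6, -17/6], [-1/6, -1/6, 1/6], [-1/2, 5/2, -7/2]] · [[24], [35], [23]] = [[-5], [-6], [-5]].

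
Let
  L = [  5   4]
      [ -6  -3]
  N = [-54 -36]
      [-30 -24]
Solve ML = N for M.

Right-multiplying both sides by L⁻¹ gives M = NL⁻¹.
det L = 9; the adjugate gives L⁻¹ = [[-1/3, -4/9], [2/3, 5/9]].
M = NL⁻¹ = [[-54, -36], [-30, -24]] · [[-1/3, -4/9], [2/3, 5/9]] = [[-6, 4], [-6, 0]].

M = [[-6, 4], [-6, 0]]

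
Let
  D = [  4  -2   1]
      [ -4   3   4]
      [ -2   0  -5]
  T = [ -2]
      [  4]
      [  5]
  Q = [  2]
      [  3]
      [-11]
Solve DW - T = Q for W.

DW = Q + T = [[0], [7], [-6]].
Since D multiplies W on the left, W = D⁻¹(Q + T).
det D = 2; the adjugate gives D⁻¹ = [[-15/2, -5, -11/2], [-14, -9, -10], [3, 2, 2]].
W = D⁻¹(Q + T) = [[-2], [-3], [2]].

W = [[-2], [-3], [2]]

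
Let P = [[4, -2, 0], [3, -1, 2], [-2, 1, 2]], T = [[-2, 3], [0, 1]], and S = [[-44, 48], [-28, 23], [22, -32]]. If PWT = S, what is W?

W = [[3, -2], [-5, 5], [0, -4]]

Left-multiply by P⁻¹ and right-multiply by T⁻¹: W = P⁻¹ST⁻¹.
det P = 4, so P⁻¹ = [[-1, 1, -1], [-5/2, 2, -2], [1/4, 0, 1/2]].
det T = -2, so T⁻¹ = [[-1/2, 3/2], [0, 1]].
P⁻¹S = [[-6, 7], [10, -10], [0, -4]].
W = (P⁻¹S)T⁻¹ = [[3, -2], [-5, 5], [0, -4]].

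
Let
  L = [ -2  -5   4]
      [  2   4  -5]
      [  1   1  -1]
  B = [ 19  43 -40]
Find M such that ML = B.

L is on the right of M, so right-multiply by L⁻¹: M = BL⁻¹.
L has determinant 5; L⁻¹ = [[1/5, -1/5, 9/5], [-3/5, -2/5, -2/5], [-2/5, -3/5, 2/5]].
M = BL⁻¹ = [[19, 43, -40]] · [[1/5, -1/5, 9/5], [-3/5, -2/5, -2/5], [-2/5, -3/5, 2/5]] = [[-6, 3, 1]].

M = [[-6, 3, 1]]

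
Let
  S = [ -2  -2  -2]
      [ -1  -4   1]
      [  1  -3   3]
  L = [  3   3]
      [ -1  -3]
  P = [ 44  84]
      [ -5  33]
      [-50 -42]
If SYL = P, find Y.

Y = [[-3, 2], [2, 5], [-3, 3]]

Isolating Y: multiply by S⁻¹ from the left and L⁻¹ from the right, so Y = S⁻¹PL⁻¹.
det S = -4; the adjugate gives S⁻¹ = [[9/4, -3, 5/2], [-1, 1, -1], [-7/4, 2, -3/2]].
det L = -6; the adjugate gives L⁻¹ = [[1/2, 1/2], [-1/6, -1/2]].
S⁻¹P = [[-11, -15], [1, -9], [-12, -18]].
Y = (S⁻¹P)L⁻¹ = [[-3, 2], [2, 5], [-3, 3]].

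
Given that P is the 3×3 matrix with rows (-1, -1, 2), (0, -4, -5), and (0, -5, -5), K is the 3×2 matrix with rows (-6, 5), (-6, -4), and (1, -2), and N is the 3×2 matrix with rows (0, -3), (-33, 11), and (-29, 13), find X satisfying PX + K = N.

PX = N − K = [[6, -8], [-27, 15], [-30, 15]].
Left-multiplying both sides by P⁻¹ gives X = P⁻¹(N − K).
det P = 5; the adjugate gives P⁻¹ = [[-1, -3, 13/5], [0, 1, -1], [0, -1, 4/5]].
X = P⁻¹(N − K) = [[-3, 2], [3, 0], [3, -3]].

X = [[-3, 2], [3, 0], [3, -3]]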